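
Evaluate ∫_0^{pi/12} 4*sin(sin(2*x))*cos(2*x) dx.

2 - 2*cos(1/2)

Let u = sin(2*x), so du = 2*cos(2*x) dx. When x = 0, u = 0; when x = pi/12, u = 1/2.
The integral becomes 2·∫ sin(u) du from 0 to 1/2, with antiderivative -2*cos(u).
Back in x: F(x) = -2*cos(sin(2*x)).
Then F(pi/12) - F(0) = (-2*cos(1/2)) - (-2) = 2 - 2*cos(1/2).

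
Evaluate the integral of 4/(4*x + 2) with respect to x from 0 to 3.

log(7)

Let u = 4*x + 2, so du = 4 dx. When x = 0, u = 2; when x = 3, u = 14.
The integral becomes ∫ 1/u du from 2 to 14, with antiderivative log(u).
Back in x: F(x) = log(4*x + 2).
Then F(3) - F(0) = (log(14)) - (log(2)) = log(7).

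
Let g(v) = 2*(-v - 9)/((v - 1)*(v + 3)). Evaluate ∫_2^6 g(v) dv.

Factor the denominator: v**2 + 2*v - 3 = (v + 3)(v - 1).
Partial fractions: 2*(-v - 9)/((v - 1)*(v + 3)) = 3/(v + 3) - 5/(v - 1).
An antiderivative is F(v) = -5*log(v - 1) + 3*log(v + 3).
Then F(6) - F(2) = (-5*log(5) + 6*log(3)) - (3*log(5)) = -8*log(5) + 6*log(3).

-8*log(5) + 6*log(3)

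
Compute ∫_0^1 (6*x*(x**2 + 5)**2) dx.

Let u = x**2 + 5, so du = 2*x dx. When x = 0, u = 5; when x = 1, u = 6.
The integral becomes 3·∫ u**2 du from 5 to 6, with antiderivative u**3.
Back in x: F(x) = (x**2 + 5)**3.
Then F(1) - F(0) = (216) - (125) = 91.

91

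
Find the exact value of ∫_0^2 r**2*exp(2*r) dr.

-1/4 + 5*exp(4)/4

Integrate by parts twice (u = r^2, dv = exp(2*r) dr).
An antiderivative is F(r) = (2*r**2 - 2*r + 1)*exp(2*r)/4.
Then F(2) - F(0) = (5*exp(4)/4) - (1/4) = -1/4 + 5*exp(4)/4.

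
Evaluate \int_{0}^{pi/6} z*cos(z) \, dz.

-1 + pi/12 + sqrt(3)/2

Integrate by parts once (u = z, dv = cos(z) dz).
An antiderivative is F(z) = z*sin(z) + cos(z).
Then F(pi/6) - F(0) = (pi/12 + sqrt(3)/2) - (1) = -1 + pi/12 + sqrt(3)/2.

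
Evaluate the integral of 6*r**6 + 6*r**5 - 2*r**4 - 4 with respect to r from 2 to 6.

9915984/35

By the power rule, an antiderivative is F(r) = 6*r**7/7 + r**6 - 2*r**5/5 - 4*r.
Then F(6) - F(2) = (9921336/35) - (5352/35) = 9915984/35.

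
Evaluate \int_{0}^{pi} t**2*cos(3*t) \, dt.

Integrate by parts twice (u = t^2, dv = cos(3*t) dt).
An antiderivative is F(t) = t**2*sin(3*t)/3 + 2*t*cos(3*t)/9 - 2*sin(3*t)/27.
Then F(pi) - F(0) = (-2*pi/9) - (0) = -2*pi/9.

-2*pi/9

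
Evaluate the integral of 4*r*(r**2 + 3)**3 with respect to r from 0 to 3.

Let u = r**2 + 3, so du = 2*r dr. When r = 0, u = 3; when r = 3, u = 12.
The integral becomes 2·∫ u**3 du from 3 to 12, with antiderivative u**4/2.
Back in r: F(r) = (r**2 + 3)**4/2.
Then F(3) - F(0) = (10368) - (81/2) = 20655/2.

20655/2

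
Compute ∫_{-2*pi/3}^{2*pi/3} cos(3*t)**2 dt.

Use the identity cos^2(3*t) = (1 + cos(6*t))/2.
An antiderivative is F(t) = t/2 + sin(6*t)/12.
Then F(2*pi/3) - F(-2*pi/3) = (pi/3) - (-pi/3) = 2*pi/3.

2*pi/3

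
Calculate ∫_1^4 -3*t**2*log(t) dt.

21 - 128*log(2)

Integrate by parts once (u = ln t, dv = -3*t**2 dt).
An antiderivative is F(t) = -t**3*(3*log(t) - 1)/3.
Then F(4) - F(1) = (64/3 - 128*log(2)) - (1/3) = 21 - 128*log(2).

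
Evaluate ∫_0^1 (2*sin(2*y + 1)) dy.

cos(1) - cos(3)

Let u = 2*y + 1, so du = 2 dy. When y = 0, u = 1; when y = 1, u = 3.
The integral becomes ∫ sin(u) du from 1 to 3, with antiderivative -cos(u).
Back in y: F(y) = -cos(2*y + 1).
Then F(1) - F(0) = (-cos(3)) - (-cos(1)) = cos(1) - cos(3).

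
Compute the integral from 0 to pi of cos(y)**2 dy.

pi/2

Use the identity cos^2(y) = (1 + cos(2*y))/2.
An antiderivative is F(y) = y/2 + sin(2*y)/4.
Then F(pi) - F(0) = (pi/2) - (0) = pi/2.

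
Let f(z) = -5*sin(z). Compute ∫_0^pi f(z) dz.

-10

An antiderivative is F(z) = 5*cos(z).
Then F(pi) - F(0) = (-5) - (5) = -10.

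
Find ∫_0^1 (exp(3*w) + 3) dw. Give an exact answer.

8/3 + exp(3)/3

An antiderivative is F(w) = exp(3*w)/3 + 3*w.
Then F(1) - F(0) = (3 + exp(3)/3) - (1/3) = 8/3 + exp(3)/3.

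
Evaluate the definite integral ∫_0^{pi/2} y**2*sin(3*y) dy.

Integrate by parts twice (u = y^2, dv = sin(3*y) dy).
An antiderivative is F(y) = -y**2*cos(3*y)/3 + 2*y*sin(3*y)/9 + 2*cos(3*y)/27.
Then F(pi/2) - F(0) = (-pi/9) - (2/27) = -pi/9 - 2/27.

-pi/9 - 2/27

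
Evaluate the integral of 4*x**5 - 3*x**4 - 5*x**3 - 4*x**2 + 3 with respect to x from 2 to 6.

122748/5

By the power rule, an antiderivative is F(x) = 2*x**6/3 - 3*x**5/5 - 5*x**4/4 - 4*x**3/3 + 3*x.
Then F(6) - F(2) = (122742/5) - (-6/5) = 122748/5.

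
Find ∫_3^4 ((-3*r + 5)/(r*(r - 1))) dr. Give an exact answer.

Factor the denominator: r**2 - r = r(r - 1).
Partial fractions: (-3*r + 5)/(r*(r - 1)) = -5/r + 2/(r - 1).
An antiderivative is F(r) = -5*log(r) + 2*log(r - 1).
Then F(4) - F(3) = (-10*log(2) + 2*log(3)) - (-5*log(3) + 2*log(2)) = -12*log(2) + 7*log(3).

-12*log(2) + 7*log(3)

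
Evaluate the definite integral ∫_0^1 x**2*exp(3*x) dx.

-2/27 + 5*exp(3)/27

Integrate by parts twice (u = x^2, dv = exp(3*x) dx).
An antiderivative is F(x) = (9*x**2 - 6*x + 2)*exp(3*x)/27.
Then F(1) - F(0) = (5*exp(3)/27) - (2/27) = -2/27 + 5*exp(3)/27.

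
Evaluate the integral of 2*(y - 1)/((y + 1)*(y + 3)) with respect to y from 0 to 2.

-6*log(3) + 4*log(5)

Factor the denominator: y**2 + 4*y + 3 = (y + 3)(y + 1).
Partial fractions: 2*(y - 1)/((y + 1)*(y + 3)) = 4/(y + 3) - 2/(y + 1).
An antiderivative is F(y) = -2*log(y + 1) + 4*log(y + 3).
Then F(2) - F(0) = (-2*log(3) + 4*log(5)) - (log(81)) = -6*log(3) + 4*log(5).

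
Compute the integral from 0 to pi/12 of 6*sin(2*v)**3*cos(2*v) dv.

3/64

Let u = sin(2*v), so du = 2*cos(2*v) dv. When v = 0, u = 0; when v = pi/12, u = 1/2.
The integral becomes 3·∫ u**3 du from 0 to 1/2, with antiderivative 3*u**4/4.
Back in v: F(v) = 3*sin(2*v)**4/4.
Then F(pi/12) - F(0) = (3/64) - (0) = 3/64.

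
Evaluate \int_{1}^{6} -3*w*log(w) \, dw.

Integrate by parts once (u = ln w, dv = -3*w dw).
An antiderivative is F(w) = -3*w**2*(2*log(w) - 1)/4.
Then F(6) - F(1) = (-54*log(3) - 54*log(2) + 27) - (3/4) = -54*log(3) - 54*log(2) + 105/4.

-54*log(3) - 54*log(2) + 105/4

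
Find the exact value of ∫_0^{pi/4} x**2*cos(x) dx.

sqrt(2)*(-32 + pi**2 + 8*pi)/32

Integrate by parts twice (u = x^2, dv = cos(x) dx).
An antiderivative is F(x) = x**2*sin(x) + 2*x*cos(x) - 2*sin(x).
Then F(pi/4) - F(0) = (sqrt(2)*(-32 + pi**2 + 8*pi)/32) - (0) = sqrt(2)*(-32 + pi**2 + 8*pi)/32.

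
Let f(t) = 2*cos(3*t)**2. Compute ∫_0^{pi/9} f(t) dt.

sqrt(3)/12 + pi/9

Use the identity cos^2(3*t) = (1 + cos(6*t))/2.
An antiderivative is F(t) = t + sin(6*t)/6.
Then F(pi/9) - F(0) = (sqrt(3)/12 + pi/9) - (0) = sqrt(3)/12 + pi/9.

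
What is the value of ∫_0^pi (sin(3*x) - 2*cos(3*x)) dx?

An antiderivative is F(x) = -2*sin(3*x)/3 - cos(3*x)/3.
Then F(pi) - F(0) = (1/3) - (-1/3) = 2/3.

2/3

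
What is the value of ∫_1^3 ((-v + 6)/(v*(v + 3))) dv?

Factor the denominator: v**2 + 3*v = (v + 3)v.
Partial fractions: (-v + 6)/(v*(v + 3)) = -3/(v + 3) + 2/v.
An antiderivative is F(v) = 2*log(v) - 3*log(v + 3).
Then F(3) - F(1) = (-log(24)) - (-log(64)) = log(8/3).

log(8/3)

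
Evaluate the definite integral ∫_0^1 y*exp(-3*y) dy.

(-4 + exp(3))*exp(-3)/9

Integrate by parts once (u = y, dv = exp(-3*y) dy).
An antiderivative is F(y) = (-3*y - 1)*exp(-3*y)/9.
Then F(1) - F(0) = (-4*exp(-3)/9) - (-1/9) = (-4 + exp(3))*exp(-3)/9.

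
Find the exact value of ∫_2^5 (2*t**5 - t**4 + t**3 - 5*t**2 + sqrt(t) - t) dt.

By the power rule, an antiderivative is F(t) = t**6/3 - t**5/5 + t**4/4 + 2*t**(3/2)/3 - 5*t**3/3 - t**2/2.
Then F(5) - F(2) = (10*sqrt(5)/3 + 18075/4) - (4*sqrt(2)/3 + 18/5) = -4*sqrt(2)/3 + 10*sqrt(5)/3 + 90303/20.

-4*sqrt(2)/3 + 10*sqrt(5)/3 + 90303/20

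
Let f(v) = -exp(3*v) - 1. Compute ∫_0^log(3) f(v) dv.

-26/3 - log(3)

An antiderivative is F(v) = -exp(3*v)/3 - v.
Then F(log(3)) - F(0) = (-9 - log(3)) - (-1/3) = -26/3 - log(3).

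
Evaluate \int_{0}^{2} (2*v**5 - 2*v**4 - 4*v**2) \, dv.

-32/15

By the power rule, an antiderivative is F(v) = v**6/3 - 2*v**5/5 - 4*v**3/3.
Then F(2) - F(0) = (-32/15) - (0) = -32/15.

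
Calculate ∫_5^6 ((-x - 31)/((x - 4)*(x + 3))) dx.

Factor the denominator: x**2 - x - 12 = (x + 3)(x - 4).
Partial fractions: (-x - 31)/((x - 4)*(x + 3)) = 4/(x + 3) - 5/(x - 4).
An antiderivative is F(x) = -5*log(x - 4) + 4*log(x + 3).
Then F(6) - F(5) = (-5*log(2) + 8*log(3)) - (12*log(2)) = -17*log(2) + 8*log(3).

-17*log(2) + 8*log(3)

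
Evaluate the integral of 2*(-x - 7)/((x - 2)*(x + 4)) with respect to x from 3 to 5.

Factor the denominator: x**2 + 2*x - 8 = (x + 4)(x - 2).
Partial fractions: 2*(-x - 7)/((x - 2)*(x + 4)) = 1/(x + 4) - 3/(x - 2).
An antiderivative is F(x) = -3*log(x - 2) + log(x + 4).
Then F(5) - F(3) = (-log(3)) - (log(7)) = -log(21).

-log(21)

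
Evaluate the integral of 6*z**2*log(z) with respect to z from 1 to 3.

Integrate by parts once (u = ln z, dv = 6*z**2 dz).
An antiderivative is F(z) = 2*z**3*(3*log(z) - 1)/3.
Then F(3) - F(1) = (-18 + 54*log(3)) - (-2/3) = -52/3 + 54*log(3).

-52/3 + 54*log(3)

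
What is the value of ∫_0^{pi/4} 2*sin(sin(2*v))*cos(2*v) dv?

1 - cos(1)

Let u = sin(2*v), so du = 2*cos(2*v) dv. When v = 0, u = 0; when v = pi/4, u = 1.
The integral becomes ∫ sin(u) du from 0 to 1, with antiderivative -cos(u).
Back in v: F(v) = -cos(sin(2*v)).
Then F(pi/4) - F(0) = (-cos(1)) - (-1) = 1 - cos(1).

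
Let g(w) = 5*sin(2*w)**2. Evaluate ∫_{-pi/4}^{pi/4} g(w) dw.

5*pi/4

Use the identity sin^2(2*w) = (1 - cos(4*w))/2.
An antiderivative is F(w) = 5*w/2 - 5*sin(4*w)/8.
Then F(pi/4) - F(-pi/4) = (5*pi/8) - (-5*pi/8) = 5*pi/4.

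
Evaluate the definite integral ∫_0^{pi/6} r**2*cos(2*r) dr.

Integrate by parts twice (u = r^2, dv = cos(2*r) dr).
An antiderivative is F(r) = r**2*sin(2*r)/2 + r*cos(2*r)/2 - sin(2*r)/4.
Then F(pi/6) - F(0) = (-sqrt(3)/8 + sqrt(3)*pi**2/144 + pi/24) - (0) = -sqrt(3)/8 + sqrt(3)*pi**2/144 + pi/24.

-sqrt(3)/8 + sqrt(3)*pi**2/144 + pi/24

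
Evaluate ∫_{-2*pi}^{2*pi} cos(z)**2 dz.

2*pi

Use the identity cos^2(z) = (1 + cos(2*z))/2.
An antiderivative is F(z) = z/2 + sin(2*z)/4.
Then F(2*pi) - F(-2*pi) = (pi) - (-pi) = 2*pi.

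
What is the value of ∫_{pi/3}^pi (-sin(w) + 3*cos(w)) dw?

-3*sqrt(3)/2 - 3/2

An antiderivative is F(w) = 3*sin(w) + cos(w).
Then F(pi) - F(pi/3) = (-1) - (1/2 + 3*sqrt(3)/2) = -3*sqrt(3)/2 - 3/2.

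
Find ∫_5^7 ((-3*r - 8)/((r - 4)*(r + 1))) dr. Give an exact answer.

-5*log(3) + 2*log(2)

Factor the denominator: r**2 - 3*r - 4 = (r + 1)(r - 4).
Partial fractions: (-3*r - 8)/((r - 4)*(r + 1)) = 1/(r + 1) - 4/(r - 4).
An antiderivative is F(r) = -4*log(r - 4) + log(r + 1).
Then F(7) - F(5) = (log(8/81)) - (log(6)) = -5*log(3) + 2*log(2).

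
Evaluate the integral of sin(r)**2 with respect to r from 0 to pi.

pi/2

Use the identity sin^2(r) = (1 - cos(2*r))/2.
An antiderivative is F(r) = r/2 - sin(2*r)/4.
Then F(pi) - F(0) = (pi/2) - (0) = pi/2.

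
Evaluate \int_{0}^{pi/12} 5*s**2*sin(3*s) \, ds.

Integrate by parts twice (u = s^2, dv = 5*sin(3*s) ds).
An antiderivative is F(s) = -5*s**2*cos(3*s)/3 + 10*s*sin(3*s)/9 + 10*cos(3*s)/27.
Then F(pi/12) - F(0) = (5*sqrt(2)*(-pi**2 + 8*pi + 32)/864) - (10/27) = -10/27 - 5*sqrt(2)*pi**2/864 + 5*sqrt(2)*pi/108 + 5*sqrt(2)/27.

-10/27 - 5*sqrt(2)*pi**2/864 + 5*sqrt(2)*pi/108 + 5*sqrt(2)/27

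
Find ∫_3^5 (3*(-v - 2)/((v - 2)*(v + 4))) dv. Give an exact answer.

Factor the denominator: v**2 + 2*v - 8 = (v + 4)(v - 2).
Partial fractions: 3*(-v - 2)/((v - 2)*(v + 4)) = -1/(v + 4) - 2/(v - 2).
An antiderivative is F(v) = -2*log(v - 2) - log(v + 4).
Then F(5) - F(3) = (-log(81)) - (-log(7)) = log(7/81).

log(7/81)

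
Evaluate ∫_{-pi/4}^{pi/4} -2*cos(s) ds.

An antiderivative is F(s) = -2*sin(s).
Then F(pi/4) - F(-pi/4) = (-sqrt(2)) - (sqrt(2)) = -2*sqrt(2).

-2*sqrt(2)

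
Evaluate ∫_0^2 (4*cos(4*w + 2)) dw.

Let u = 4*w + 2, so du = 4 dw. When w = 0, u = 2; when w = 2, u = 10.
The integral becomes ∫ cos(u) du from 2 to 10, with antiderivative sin(u).
Back in w: F(w) = sin(4*w + 2).
Then F(2) - F(0) = (sin(10)) - (sin(2)) = -sin(2) + sin(10).

-sin(2) + sin(10)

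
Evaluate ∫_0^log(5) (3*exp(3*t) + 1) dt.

log(5) + 124

An antiderivative is F(t) = exp(3*t) + t.
Then F(log(5)) - F(0) = (log(5) + 125) - (1) = log(5) + 124.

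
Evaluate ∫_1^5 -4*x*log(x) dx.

Integrate by parts once (u = ln x, dv = -4*x dx).
An antiderivative is F(x) = -x**2*(2*log(x) - 1).
Then F(5) - F(1) = (25 - 50*log(5)) - (1) = 24 - 50*log(5).

24 - 50*log(5)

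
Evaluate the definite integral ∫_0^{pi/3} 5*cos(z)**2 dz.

5*sqrt(3)/8 + 5*pi/6

Use the identity cos^2(z) = (1 + cos(2*z))/2.
An antiderivative is F(z) = 5*z/2 + 5*sin(2*z)/4.
Then F(pi/3) - F(0) = (5*sqrt(3)/8 + 5*pi/6) - (0) = 5*sqrt(3)/8 + 5*pi/6.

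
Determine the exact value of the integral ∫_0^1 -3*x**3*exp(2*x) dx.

Integrate by parts 3 times (u = x^3, dv = -3*exp(2*x) dx).
An antiderivative is F(x) = (-12*x**3 + 18*x**2 - 18*x + 9)*exp(2*x)/8.
Then F(1) - F(0) = (-3*exp(2)/8) - (9/8) = -3*exp(2)/8 - 9/8.

-3*exp(2)/8 - 9/8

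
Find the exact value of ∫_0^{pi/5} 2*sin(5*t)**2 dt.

Use the identity sin^2(5*t) = (1 - cos(10*t))/2.
An antiderivative is F(t) = t - sin(10*t)/10.
Then F(pi/5) - F(0) = (pi/5) - (0) = pi/5.

pi/5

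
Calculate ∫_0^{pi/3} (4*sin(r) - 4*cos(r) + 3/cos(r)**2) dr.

An antiderivative is F(r) = -4*sin(r) - 4*cos(r) + 3*tan(r).
Then F(pi/3) - F(0) = (-2 + sqrt(3)) - (-4) = sqrt(3) + 2.

sqrt(3) + 2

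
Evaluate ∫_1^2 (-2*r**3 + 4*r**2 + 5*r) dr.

By the power rule, an antiderivative is F(r) = -r**4/2 + 4*r**3/3 + 5*r**2/2.
Then F(2) - F(1) = (38/3) - (10/3) = 28/3.

28/3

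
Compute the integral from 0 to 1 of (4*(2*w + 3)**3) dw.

272

Let u = 2*w + 3, so du = 2 dw. When w = 0, u = 3; when w = 1, u = 5.
The integral becomes 2·∫ u**3 du from 3 to 5, with antiderivative u**4/2.
Back in w: F(w) = (2*w + 3)**4/2.
Then F(1) - F(0) = (625/2) - (81/2) = 272.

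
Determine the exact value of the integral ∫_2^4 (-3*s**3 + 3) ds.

By the power rule, an antiderivative is F(s) = -3*s**4/4 + 3*s.
Then F(4) - F(2) = (-180) - (-6) = -174.

-174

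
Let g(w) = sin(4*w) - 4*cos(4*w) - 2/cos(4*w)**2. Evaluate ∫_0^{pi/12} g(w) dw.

An antiderivative is F(w) = -sin(4*w) - cos(4*w)/4 - tan(4*w)/2.
Then F(pi/12) - F(0) = (-sqrt(3) - 1/8) - (-1/4) = 1/8 - sqrt(3).

1/8 - sqrt(3)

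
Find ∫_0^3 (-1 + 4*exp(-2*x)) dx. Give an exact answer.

An antiderivative is F(x) = -x - 2*exp(-2*x).
Then F(3) - F(0) = (-3 - 2*exp(-6)) - (-2) = -1 - 2*exp(-6).

-1 - 2*exp(-6)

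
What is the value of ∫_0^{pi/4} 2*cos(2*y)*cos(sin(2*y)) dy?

sin(1)

Let u = sin(2*y), so du = 2*cos(2*y) dy. When y = 0, u = 0; when y = pi/4, u = 1.
The integral becomes ∫ cos(u) du from 0 to 1, with antiderivative sin(u).
Back in y: F(y) = sin(sin(2*y)).
Then F(pi/4) - F(0) = (sin(1)) - (0) = sin(1).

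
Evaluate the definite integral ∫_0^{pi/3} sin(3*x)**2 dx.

pi/6

Use the identity sin^2(3*x) = (1 - cos(6*x))/2.
An antiderivative is F(x) = x/2 - sin(6*x)/12.
Then F(pi/3) - F(0) = (pi/6) - (0) = pi/6.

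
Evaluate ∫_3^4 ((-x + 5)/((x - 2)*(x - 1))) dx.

Factor the denominator: x**2 - 3*x + 2 = (x - 1)(x - 2).
Partial fractions: (-x + 5)/((x - 2)*(x - 1)) = -4/(x - 1) + 3/(x - 2).
An antiderivative is F(x) = 3*log(x - 2) - 4*log(x - 1).
Then F(4) - F(3) = (log(8/81)) - (-log(16)) = -4*log(3) + 7*log(2).

-4*log(3) + 7*log(2)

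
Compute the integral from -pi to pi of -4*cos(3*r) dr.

An antiderivative is F(r) = -4*sin(3*r)/3.
Then F(pi) - F(-pi) = (0) - (0) = 0.

0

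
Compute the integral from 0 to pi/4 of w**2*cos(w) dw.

Integrate by parts twice (u = w^2, dv = cos(w) dw).
An antiderivative is F(w) = w**2*sin(w) + 2*w*cos(w) - 2*sin(w).
Then F(pi/4) - F(0) = (sqrt(2)*(-32 + pi**2 + 8*pi)/32) - (0) = sqrt(2)*(-32 + pi**2 + 8*pi)/32.

sqrt(2)*(-32 + pi**2 + 8*pi)/32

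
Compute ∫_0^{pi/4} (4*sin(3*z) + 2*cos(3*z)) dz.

An antiderivative is F(z) = 2*sin(3*z)/3 - 4*cos(3*z)/3.
Then F(pi/4) - F(0) = (sqrt(2)) - (-4/3) = 4/3 + sqrt(2).

4/3 + sqrt(2)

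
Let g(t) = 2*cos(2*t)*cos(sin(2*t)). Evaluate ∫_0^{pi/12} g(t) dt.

Let u = sin(2*t), so du = 2*cos(2*t) dt. When t = 0, u = 0; when t = pi/12, u = 1/2.
The integral becomes ∫ cos(u) du from 0 to 1/2, with antiderivative sin(u).
Back in t: F(t) = sin(sin(2*t)).
Then F(pi/12) - F(0) = (sin(1/2)) - (0) = sin(1/2).

sin(1/2)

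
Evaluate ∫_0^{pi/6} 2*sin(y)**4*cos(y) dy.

1/80

Let u = sin(y), so du = cos(y) dy. When y = 0, u = 0; when y = pi/6, u = 1/2.
The integral becomes 2·∫ u**4 du from 0 to 1/2, with antiderivative 2*u**5/5.
Back in y: F(y) = 2*sin(y)**5/5.
Then F(pi/6) - F(0) = (1/80) - (0) = 1/80.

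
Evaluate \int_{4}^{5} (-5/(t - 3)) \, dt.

An antiderivative is F(t) = -5*log(t - 3).
Then F(5) - F(4) = (-log(32)) - (0) = -log(32).

-log(32)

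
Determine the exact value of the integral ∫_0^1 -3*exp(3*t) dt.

An antiderivative is F(t) = -exp(3*t).
Then F(1) - F(0) = (-exp(3)) - (-1) = 1 - exp(3).

1 - exp(3)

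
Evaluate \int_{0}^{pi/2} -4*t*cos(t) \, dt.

4 - 2*pi

Integrate by parts once (u = t, dv = -4*cos(t) dt).
An antiderivative is F(t) = -4*t*sin(t) - 4*cos(t).
Then F(pi/2) - F(0) = (-2*pi) - (-4) = 4 - 2*pi.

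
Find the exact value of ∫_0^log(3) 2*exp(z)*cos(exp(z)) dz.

Let u = exp(z), so du = exp(z) dz. When z = 0, u = 1; when z = log(3), u = 3.
The integral becomes 2·∫ cos(u) du from 1 to 3, with antiderivative 2*sin(u).
Back in z: F(z) = 2*sin(exp(z)).
Then F(log(3)) - F(0) = (2*sin(3)) - (2*sin(1)) = -2*sin(1) + 2*sin(3).

-2*sin(1) + 2*sin(3)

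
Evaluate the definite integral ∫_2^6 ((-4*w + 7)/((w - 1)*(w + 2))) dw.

Factor the denominator: w**2 + w - 2 = (w + 2)(w - 1).
Partial fractions: (-4*w + 7)/((w - 1)*(w + 2)) = -5/(w + 2) + 1/(w - 1).
An antiderivative is F(w) = log(w - 1) - 5*log(w + 2).
Then F(6) - F(2) = (-15*log(2) + log(5)) - (-10*log(2)) = log(5/32).

log(5/32)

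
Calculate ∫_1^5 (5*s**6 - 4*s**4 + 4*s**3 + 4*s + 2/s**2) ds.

By the power rule, an antiderivative is F(s) = 5*s**7/7 - 4*s**5/5 + s**4 + 2*s**2 - 2/s.
Then F(5) - F(1) = (1889236/35) - (32/35) = 1889204/35.

1889204/35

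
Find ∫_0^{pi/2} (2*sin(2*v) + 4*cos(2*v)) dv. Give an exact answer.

An antiderivative is F(v) = 2*sin(2*v) - cos(2*v).
Then F(pi/2) - F(0) = (1) - (-1) = 2.

2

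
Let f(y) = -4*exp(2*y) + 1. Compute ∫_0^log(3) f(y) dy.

-16 + log(3)

An antiderivative is F(y) = -2*exp(2*y) + y.
Then F(log(3)) - F(0) = (-18 + log(3)) - (-2) = -16 + log(3).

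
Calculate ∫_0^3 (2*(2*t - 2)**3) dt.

60

Let u = 2*t - 2, so du = 2 dt. When t = 0, u = -2; when t = 3, u = 4.
The integral becomes ∫ u**3 du from -2 to 4, with antiderivative u**4/4.
Back in t: F(t) = (2*t - 2)**4/4.
Then F(3) - F(0) = (64) - (4) = 60.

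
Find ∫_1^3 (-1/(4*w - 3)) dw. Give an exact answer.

An antiderivative is F(w) = -log(4*w - 3)/4.
Then F(3) - F(1) = (-log(3)/2) - (0) = -log(3)/2.

-log(3)/2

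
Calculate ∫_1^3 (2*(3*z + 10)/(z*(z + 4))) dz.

-log(5) + log(7) + 5*log(3)

Factor the denominator: z**2 + 4*z = (z + 4)z.
Partial fractions: 2*(3*z + 10)/(z*(z + 4)) = 1/(z + 4) + 5/z.
An antiderivative is F(z) = 5*log(z) + log(z + 4).
Then F(3) - F(1) = (log(7) + 5*log(3)) - (log(5)) = -log(5) + log(7) + 5*log(3).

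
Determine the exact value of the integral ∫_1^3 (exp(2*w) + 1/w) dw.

An antiderivative is F(w) = exp(2*w)/2 + log(w).
Then F(3) - F(1) = (log(3) + exp(6)/2) - (exp(2)/2) = -exp(2)/2 + log(3) + exp(6)/2.

-exp(2)/2 + log(3) + exp(6)/2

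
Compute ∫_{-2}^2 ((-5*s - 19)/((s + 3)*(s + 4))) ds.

-4*log(5) - log(3)

Factor the denominator: s**2 + 7*s + 12 = (s + 4)(s + 3).
Partial fractions: (-5*s - 19)/((s + 3)*(s + 4)) = -1/(s + 4) - 4/(s + 3).
An antiderivative is F(s) = -4*log(s + 3) - log(s + 4).
Then F(2) - F(-2) = (-4*log(5) - log(3) - log(2)) - (-log(2)) = -4*log(5) - log(3).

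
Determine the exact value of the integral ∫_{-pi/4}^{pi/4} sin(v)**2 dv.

Use the identity sin^2(v) = (1 - cos(2*v))/2.
An antiderivative is F(v) = v/2 - sin(2*v)/4.
Then F(pi/4) - F(-pi/4) = (-1/4 + pi/8) - (1/4 - pi/8) = -1/2 + pi/4.

-1/2 + pi/4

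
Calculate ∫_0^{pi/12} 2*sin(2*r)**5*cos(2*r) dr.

1/384

Let u = sin(2*r), so du = 2*cos(2*r) dr. When r = 0, u = 0; when r = pi/12, u = 1/2.
The integral becomes ∫ u**5 du from 0 to 1/2, with antiderivative u**6/6.
Back in r: F(r) = sin(2*r)**6/6.
Then F(pi/12) - F(0) = (1/384) - (0) = 1/384.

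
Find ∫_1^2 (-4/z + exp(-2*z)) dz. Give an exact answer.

An antiderivative is F(z) = -4*log(z) - exp(-2*z)/2.
Then F(2) - F(1) = (-4*log(2) - exp(-4)/2) - (-exp(-2)/2) = (-8*exp(4)*log(2) - 1 + exp(2))*exp(-4)/2.

(-8*exp(4)*log(2) - 1 + exp(2))*exp(-4)/2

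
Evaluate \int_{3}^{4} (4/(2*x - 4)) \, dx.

An antiderivative is F(x) = 2*log(2*x - 4).
Then F(4) - F(3) = (log(16)) - (log(4)) = log(4).

log(4)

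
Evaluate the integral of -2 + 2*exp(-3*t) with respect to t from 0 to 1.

-4/3 - 2*exp(-3)/3

An antiderivative is F(t) = -2*t - 2*exp(-3*t)/3.
Then F(1) - F(0) = (-2 - 2*exp(-3)/3) - (-2/3) = -4/3 - 2*exp(-3)/3.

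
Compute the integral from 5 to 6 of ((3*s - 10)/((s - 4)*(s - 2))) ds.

log(32/9)

Factor the denominator: s**2 - 6*s + 8 = (s - 2)(s - 4).
Partial fractions: (3*s - 10)/((s - 4)*(s - 2)) = 2/(s - 2) + 1/(s - 4).
An antiderivative is F(s) = log(s - 4) + 2*log(s - 2).
Then F(6) - F(5) = (log(32)) - (log(9)) = log(32/9).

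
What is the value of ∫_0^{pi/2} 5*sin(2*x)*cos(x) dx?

10/3

Use the identity sin(2*x)cos(x) = [sin(3*x) + sin(x)]/2.
An antiderivative is F(x) = -5*cos(x)/2 - 5*cos(3*x)/6.
Then F(pi/2) - F(0) = (0) - (-10/3) = 10/3.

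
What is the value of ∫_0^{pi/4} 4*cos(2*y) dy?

2

An antiderivative is F(y) = 2*sin(2*y).
Then F(pi/4) - F(0) = (2) - (0) = 2.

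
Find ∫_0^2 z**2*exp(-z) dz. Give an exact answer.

Integrate by parts twice (u = z^2, dv = exp(-z) dz).
An antiderivative is F(z) = (-z**2 - 2*z - 2)*exp(-z).
Then F(2) - F(0) = (-10*exp(-2)) - (-2) = 2 - 10*exp(-2).

2 - 10*exp(-2)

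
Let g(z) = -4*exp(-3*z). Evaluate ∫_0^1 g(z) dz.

-4/3 + 4*exp(-3)/3

An antiderivative is F(z) = 4*exp(-3*z)/3.
Then F(1) - F(0) = (4*exp(-3)/3) - (4/3) = -4/3 + 4*exp(-3)/3.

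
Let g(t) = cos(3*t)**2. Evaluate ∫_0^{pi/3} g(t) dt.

pi/6

Use the identity cos^2(3*t) = (1 + cos(6*t))/2.
An antiderivative is F(t) = t/2 + sin(6*t)/12.
Then F(pi/3) - F(0) = (pi/6) - (0) = pi/6.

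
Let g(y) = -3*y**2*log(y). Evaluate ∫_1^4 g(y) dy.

Integrate by parts once (u = ln y, dv = -3*y**2 dy).
An antiderivative is F(y) = -y**3*(3*log(y) - 1)/3.
Then F(4) - F(1) = (64/3 - 128*log(2)) - (1/3) = 21 - 128*log(2).

21 - 128*log(2)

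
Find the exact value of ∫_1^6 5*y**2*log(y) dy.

-1075/9 + 360*log(2) + 360*log(3)

Integrate by parts once (u = ln y, dv = 5*y**2 dy).
An antiderivative is F(y) = 5*y**3*(3*log(y) - 1)/9.
Then F(6) - F(1) = (-120 + 360*log(2) + 360*log(3)) - (-5/9) = -1075/9 + 360*log(2) + 360*log(3).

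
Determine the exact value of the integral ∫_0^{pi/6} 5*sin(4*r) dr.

15/8

An antiderivative is F(r) = -5*cos(4*r)/4.
Then F(pi/6) - F(0) = (5/8) - (-5/4) = 15/8.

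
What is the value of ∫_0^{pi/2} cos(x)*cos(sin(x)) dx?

Let u = sin(x), so du = cos(x) dx. When x = 0, u = 0; when x = pi/2, u = 1.
The integral becomes ∫ cos(u) du from 0 to 1, with antiderivative sin(u).
Back in x: F(x) = sin(sin(x)).
Then F(pi/2) - F(0) = (sin(1)) - (0) = sin(1).

sin(1)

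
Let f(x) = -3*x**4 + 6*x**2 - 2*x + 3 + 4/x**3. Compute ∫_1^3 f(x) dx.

By the power rule, an antiderivative is F(x) = -3*x**5/5 + 2*x**3 - x**2 + 3*x - 2/x**2.
Then F(3) - F(1) = (-4141/45) - (7/5) = -4204/45.

-4204/45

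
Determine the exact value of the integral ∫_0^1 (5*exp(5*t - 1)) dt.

-(1 - exp(5))*exp(-1)

Let u = 5*t - 1, so du = 5 dt. When t = 0, u = -1; when t = 1, u = 4.
The integral becomes ∫ exp(u) du from -1 to 4, with antiderivative exp(u).
Back in t: F(t) = exp(5*t - 1).
Then F(1) - F(0) = (exp(4)) - (exp(-1)) = -(1 - exp(5))*exp(-1).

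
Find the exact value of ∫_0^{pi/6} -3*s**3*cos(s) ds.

-18 - sqrt(3)*pi**2/8 - pi**3/144 + 3*pi/2 + 9*sqrt(3)

Integrate by parts 3 times (u = s^3, dv = -3*cos(s) ds).
An antiderivative is F(s) = -3*s**3*sin(s) - 9*s**2*cos(s) + 18*s*sin(s) + 18*cos(s).
Then F(pi/6) - F(0) = (-sqrt(3)*pi**2/8 - pi**3/144 + 3*pi/2 + 9*sqrt(3)) - (18) = -18 - sqrt(3)*pi**2/8 - pi**3/144 + 3*pi/2 + 9*sqrt(3).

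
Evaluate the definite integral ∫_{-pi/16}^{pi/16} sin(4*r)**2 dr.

Use the identity sin^2(4*r) = (1 - cos(8*r))/2.
An antiderivative is F(r) = r/2 - sin(8*r)/16.
Then F(pi/16) - F(-pi/16) = (-1/16 + pi/32) - (1/16 - pi/32) = -1/8 + pi/16.

-1/8 + pi/16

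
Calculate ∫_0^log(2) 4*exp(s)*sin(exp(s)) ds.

-4*cos(2) + 4*cos(1)

Let u = exp(s), so du = exp(s) ds. When s = 0, u = 1; when s = log(2), u = 2.
The integral becomes 4·∫ sin(u) du from 1 to 2, with antiderivative -4*cos(u).
Back in s: F(s) = -4*cos(exp(s)).
Then F(log(2)) - F(0) = (-4*cos(2)) - (-4*cos(1)) = -4*cos(2) + 4*cos(1).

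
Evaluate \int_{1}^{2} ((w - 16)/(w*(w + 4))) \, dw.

Factor the denominator: w**2 + 4*w = (w + 4)w.
Partial fractions: (w - 16)/(w*(w + 4)) = 5/(w + 4) - 4/w.
An antiderivative is F(w) = -4*log(w) + 5*log(w + 4).
Then F(2) - F(1) = (log(2) + 5*log(3)) - (5*log(5)) = -5*log(5) + log(2) + 5*log(3).

-5*log(5) + log(2) + 5*log(3)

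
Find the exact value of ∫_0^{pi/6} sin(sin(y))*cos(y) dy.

Let u = sin(y), so du = cos(y) dy. When y = 0, u = 0; when y = pi/6, u = 1/2.
The integral becomes ∫ sin(u) du from 0 to 1/2, with antiderivative -cos(u).
Back in y: F(y) = -cos(sin(y)).
Then F(pi/6) - F(0) = (-cos(1/2)) - (-1) = 1 - cos(1/2).

1 - cos(1/2)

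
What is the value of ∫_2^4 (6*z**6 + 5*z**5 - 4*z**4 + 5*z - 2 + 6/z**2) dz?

1156933/70

By the power rule, an antiderivative is F(z) = 6*z**7/7 + 5*z**6/6 - 4*z**5/5 + 5*z**2/2 - 2*z - 6/z.
Then F(4) - F(2) = (3500293/210) - (14747/105) = 1156933/70.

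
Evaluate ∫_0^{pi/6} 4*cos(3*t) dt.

4/3

An antiderivative is F(t) = 4*sin(3*t)/3.
Then F(pi/6) - F(0) = (4/3) - (0) = 4/3.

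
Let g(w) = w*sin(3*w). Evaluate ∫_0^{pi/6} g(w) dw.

1/9

Integrate by parts once (u = w, dv = sin(3*w) dw).
An antiderivative is F(w) = -w*cos(3*w)/3 + sin(3*w)/9.
Then F(pi/6) - F(0) = (1/9) - (0) = 1/9.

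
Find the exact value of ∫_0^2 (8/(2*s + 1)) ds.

Let u = 2*s + 1, so du = 2 ds. When s = 0, u = 1; when s = 2, u = 5.
The integral becomes 4·∫ 1/u du from 1 to 5, with antiderivative 4*log(u).
Back in s: F(s) = 4*log(2*s + 1).
Then F(2) - F(0) = (4*log(5)) - (0) = 4*log(5).

4*log(5)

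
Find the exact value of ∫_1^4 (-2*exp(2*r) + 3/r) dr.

-exp(8) + log(64) + exp(2)

An antiderivative is F(r) = -exp(2*r) + 3*log(r).
Then F(4) - F(1) = (-exp(8) + log(64)) - (-exp(2)) = -exp(8) + log(64) + exp(2).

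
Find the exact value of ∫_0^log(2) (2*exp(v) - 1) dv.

2 - log(2)

An antiderivative is F(v) = -v + 2*exp(v).
Then F(log(2)) - F(0) = (4 - log(2)) - (2) = 2 - log(2).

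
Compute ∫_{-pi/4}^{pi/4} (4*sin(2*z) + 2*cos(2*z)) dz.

2

An antiderivative is F(z) = sin(2*z) - 2*cos(2*z).
Then F(pi/4) - F(-pi/4) = (1) - (-1) = 2.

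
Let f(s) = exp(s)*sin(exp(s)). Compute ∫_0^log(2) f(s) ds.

-cos(2) + cos(1)

Let u = exp(s), so du = exp(s) ds. When s = 0, u = 1; when s = log(2), u = 2.
The integral becomes ∫ sin(u) du from 1 to 2, with antiderivative -cos(u).
Back in s: F(s) = -cos(exp(s)).
Then F(log(2)) - F(0) = (-cos(2)) - (-cos(1)) = -cos(2) + cos(1).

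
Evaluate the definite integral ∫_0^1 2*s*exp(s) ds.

Integrate by parts once (u = s, dv = 2*exp(s) ds).
An antiderivative is F(s) = (2*s - 2)*exp(s).
Then F(1) - F(0) = (0) - (-2) = 2.

2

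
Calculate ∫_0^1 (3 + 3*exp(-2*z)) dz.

An antiderivative is F(z) = 3*z - 3*exp(-2*z)/2.
Then F(1) - F(0) = (3 - 3*exp(-2)/2) - (-3/2) = 9/2 - 3*exp(-2)/2.

9/2 - 3*exp(-2)/2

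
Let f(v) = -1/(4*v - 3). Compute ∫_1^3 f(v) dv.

-log(3)/2

An antiderivative is F(v) = -log(4*v - 3)/4.
Then F(3) - F(1) = (-log(3)/2) - (0) = -log(3)/2.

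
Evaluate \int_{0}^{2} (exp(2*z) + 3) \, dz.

11/2 + exp(4)/2

An antiderivative is F(z) = exp(2*z)/2 + 3*z.
Then F(2) - F(0) = (6 + exp(4)/2) - (1/2) = 11/2 + exp(4)/2.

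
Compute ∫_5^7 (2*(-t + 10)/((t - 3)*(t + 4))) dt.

Factor the denominator: t**2 + t - 12 = (t + 4)(t - 3).
Partial fractions: 2*(-t + 10)/((t - 3)*(t + 4)) = -4/(t + 4) + 2/(t - 3).
An antiderivative is F(t) = 2*log(t - 3) - 4*log(t + 4).
Then F(7) - F(5) = (-4*log(11) + 4*log(2)) - (-8*log(3) + 2*log(2)) = -4*log(11) + 2*log(2) + 8*log(3).

-4*log(11) + 2*log(2) + 8*log(3)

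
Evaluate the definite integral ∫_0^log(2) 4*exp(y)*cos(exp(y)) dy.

-4*sin(1) + 4*sin(2)

Let u = exp(y), so du = exp(y) dy. When y = 0, u = 1; when y = log(2), u = 2.
The integral becomes 4·∫ cos(u) du from 1 to 2, with antiderivative 4*sin(u).
Back in y: F(y) = 4*sin(exp(y)).
Then F(log(2)) - F(0) = (4*sin(2)) - (4*sin(1)) = -4*sin(1) + 4*sin(2).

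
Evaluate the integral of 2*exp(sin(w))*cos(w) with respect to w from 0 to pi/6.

-2 + 2*exp(1/2)

Let u = sin(w), so du = cos(w) dw. When w = 0, u = 0; when w = pi/6, u = 1/2.
The integral becomes 2·∫ exp(u) du from 0 to 1/2, with antiderivative 2*exp(u).
Back in w: F(w) = 2*exp(sin(w)).
Then F(pi/6) - F(0) = (2*exp(1/2)) - (2) = -2 + 2*exp(1/2).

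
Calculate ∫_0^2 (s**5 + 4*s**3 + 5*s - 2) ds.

98/3

By the power rule, an antiderivative is F(s) = s**6/6 + s**4 + 5*s**2/2 - 2*s.
Then F(2) - F(0) = (98/3) - (0) = 98/3.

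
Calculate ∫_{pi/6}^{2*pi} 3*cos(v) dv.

An antiderivative is F(v) = 3*sin(v).
Then F(2*pi) - F(pi/6) = (0) - (3/2) = -3/2.

-3/2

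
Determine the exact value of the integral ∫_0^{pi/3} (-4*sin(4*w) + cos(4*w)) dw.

An antiderivative is F(w) = sin(4*w)/4 + cos(4*w).
Then F(pi/3) - F(0) = (-1/2 - sqrt(3)/8) - (1) = -3/2 - sqrt(3)/8.

-3/2 - sqrt(3)/8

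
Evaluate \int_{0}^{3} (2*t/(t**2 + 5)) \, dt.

Let u = t**2 + 5, so du = 2*t dt. When t = 0, u = 5; when t = 3, u = 14.
The integral becomes ∫ 1/u du from 5 to 14, with antiderivative log(u).
Back in t: F(t) = log(t**2 + 5).
Then F(3) - F(0) = (log(14)) - (log(5)) = log(14/5).

log(14/5)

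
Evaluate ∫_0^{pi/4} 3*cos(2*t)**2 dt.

3*pi/8

Use the identity cos^2(2*t) = (1 + cos(4*t))/2.
An antiderivative is F(t) = 3*t/2 + 3*sin(4*t)/8.
Then F(pi/4) - F(0) = (3*pi/8) - (0) = 3*pi/8.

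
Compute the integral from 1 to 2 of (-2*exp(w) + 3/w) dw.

-2*exp(2) + log(8) + 2*exp(1)

An antiderivative is F(w) = -2*exp(w) + 3*log(w).
Then F(2) - F(1) = (-2*exp(2) + log(8)) - (-2*exp(1)) = -2*exp(2) + log(8) + 2*exp(1).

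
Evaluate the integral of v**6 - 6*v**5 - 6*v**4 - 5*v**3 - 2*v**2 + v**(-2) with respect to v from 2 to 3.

By the power rule, an antiderivative is F(v) = v**7/7 - v**6 - 6*v**5/5 - 5*v**4/4 - 2*v**3/3 - 1/v.
Then F(3) - F(2) = (-347657/420) - (-23089/210) = -100493/140.

-100493/140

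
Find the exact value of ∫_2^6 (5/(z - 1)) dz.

An antiderivative is F(z) = 5*log(z - 1).
Then F(6) - F(2) = (5*log(5)) - (0) = 5*log(5).

5*log(5)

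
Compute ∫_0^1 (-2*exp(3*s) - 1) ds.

An antiderivative is F(s) = -2*exp(3*s)/3 - s.
Then F(1) - F(0) = (-2*exp(3)/3 - 1) - (-2/3) = -2*exp(3)/3 - 1/3.

-2*exp(3)/3 - 1/3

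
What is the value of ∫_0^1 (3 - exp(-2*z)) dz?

exp(-2)/2 + 5/2

An antiderivative is F(z) = 3*z + exp(-2*z)/2.
Then F(1) - F(0) = (exp(-2)/2 + 3) - (1/2) = exp(-2)/2 + 5/2.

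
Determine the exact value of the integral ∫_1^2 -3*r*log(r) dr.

9/4 - log(64)

Integrate by parts once (u = ln r, dv = -3*r dr).
An antiderivative is F(r) = -3*r**2*(2*log(r) - 1)/4.
Then F(2) - F(1) = (3 - log(64)) - (3/4) = 9/4 - log(64).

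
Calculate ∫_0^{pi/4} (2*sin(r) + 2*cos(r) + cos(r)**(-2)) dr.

3

An antiderivative is F(r) = 2*sin(r) - 2*cos(r) + tan(r).
Then F(pi/4) - F(0) = (1) - (-2) = 3.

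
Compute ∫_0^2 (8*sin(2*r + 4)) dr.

Let u = 2*r + 4, so du = 2 dr. When r = 0, u = 4; when r = 2, u = 8.
The integral becomes 4·∫ sin(u) du from 4 to 8, with antiderivative -4*cos(u).
Back in r: F(r) = -4*cos(2*r + 4).
Then F(2) - F(0) = (-4*cos(8)) - (-4*cos(4)) = 4*cos(4) - 4*cos(8).

4*cos(4) - 4*cos(8)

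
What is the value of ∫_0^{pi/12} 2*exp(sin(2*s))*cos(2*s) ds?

Let u = sin(2*s), so du = 2*cos(2*s) ds. When s = 0, u = 0; when s = pi/12, u = 1/2.
The integral becomes ∫ exp(u) du from 0 to 1/2, with antiderivative exp(u).
Back in s: F(s) = exp(sin(2*s)).
Then F(pi/12) - F(0) = (exp(1/2)) - (1) = -1 + exp(1/2).

-1 + exp(1/2)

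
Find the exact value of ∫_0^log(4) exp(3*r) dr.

Let u = exp(r), so du = exp(r) dr. When r = 0, u = 1; when r = log(4), u = 4.
The integral becomes ∫ u**2 du from 1 to 4, with antiderivative u**3/3.
Back in r: F(r) = exp(3*r)/3.
Then F(log(4)) - F(0) = (64/3) - (1/3) = 21.

21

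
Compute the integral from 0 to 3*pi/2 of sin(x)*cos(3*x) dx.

Use the identity sin(x)cos(3*x) = [sin(4*x) + sin(-2*x)]/2.
An antiderivative is F(x) = cos(2*x)/4 - cos(4*x)/8.
Then F(3*pi/2) - F(0) = (-3/8) - (1/8) = -1/2.

-1/2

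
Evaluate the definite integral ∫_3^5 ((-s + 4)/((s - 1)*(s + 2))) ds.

log(50/49)

Factor the denominator: s**2 + s - 2 = (s + 2)(s - 1).
Partial fractions: (-s + 4)/((s - 1)*(s + 2)) = -2/(s + 2) + 1/(s - 1).
An antiderivative is F(s) = log(s - 1) - 2*log(s + 2).
Then F(5) - F(3) = (log(4/49)) - (log(2/25)) = log(50/49).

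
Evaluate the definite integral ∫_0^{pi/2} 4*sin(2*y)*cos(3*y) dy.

Use the identity sin(2*y)cos(3*y) = [sin(5*y) + sin(-y)]/2.
An antiderivative is F(y) = 2*cos(y) - 2*cos(5*y)/5.
Then F(pi/2) - F(0) = (0) - (8/5) = -8/5.

-8/5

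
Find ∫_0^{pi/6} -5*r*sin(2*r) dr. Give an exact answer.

Integrate by parts once (u = r, dv = -5*sin(2*r) dr).
An antiderivative is F(r) = 5*r*cos(2*r)/2 - 5*sin(2*r)/4.
Then F(pi/6) - F(0) = (-5*sqrt(3)/8 + 5*pi/24) - (0) = -5*sqrt(3)/8 + 5*pi/24.

-5*sqrt(3)/8 + 5*pi/24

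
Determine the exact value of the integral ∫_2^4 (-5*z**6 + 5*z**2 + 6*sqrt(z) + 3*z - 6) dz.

-241082/21 - 8*sqrt(2)

By the power rule, an antiderivative is F(z) = -5*z**7/7 + 4*z**(3/2) + 5*z**3/3 + 3*z**2/2 - 6*z.
Then F(4) - F(2) = (-242848/21) - (-1766/21 + 8*sqrt(2)) = -241082/21 - 8*sqrt(2).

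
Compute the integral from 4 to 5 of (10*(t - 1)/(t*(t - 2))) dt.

-15*log(2) + 5*log(3) + 5*log(5)

Factor the denominator: t**2 - 2*t = t(t - 2).
Partial fractions: 10*(t - 1)/(t*(t - 2)) = 5/t + 5/(t - 2).
An antiderivative is F(t) = 5*log(t) + 5*log(t - 2).
Then F(5) - F(4) = (5*log(3) + 5*log(5)) - (15*log(2)) = -15*log(2) + 5*log(3) + 5*log(5).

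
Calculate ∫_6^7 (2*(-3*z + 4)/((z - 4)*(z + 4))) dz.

Factor the denominator: z**2 - 16 = (z + 4)(z - 4).
Partial fractions: 2*(-3*z + 4)/((z - 4)*(z + 4)) = -4/(z + 4) - 2/(z - 4).
An antiderivative is F(z) = -2*log(z - 4) - 4*log(z + 4).
Then F(7) - F(6) = (-4*log(11) - 2*log(3)) - (-4*log(5) - 6*log(2)) = -4*log(11) - 2*log(3) + 6*log(2) + 4*log(5).

-4*log(11) - 2*log(3) + 6*log(2) + 4*log(5)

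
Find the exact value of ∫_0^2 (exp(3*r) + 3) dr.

An antiderivative is F(r) = exp(3*r)/3 + 3*r.
Then F(2) - F(0) = (6 + exp(6)/3) - (1/3) = 17/3 + exp(6)/3.

17/3 + exp(6)/3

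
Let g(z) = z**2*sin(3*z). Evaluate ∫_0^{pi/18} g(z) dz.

-2/27 - sqrt(3)*pi**2/1944 + pi/162 + sqrt(3)/27

Integrate by parts twice (u = z^2, dv = sin(3*z) dz).
An antiderivative is F(z) = -z**2*cos(3*z)/3 + 2*z*sin(3*z)/9 + 2*cos(3*z)/27.
Then F(pi/18) - F(0) = (-sqrt(3)*pi**2/1944 + pi/162 + sqrt(3)/27) - (2/27) = -2/27 - sqrt(3)*pi**2/1944 + pi/162 + sqrt(3)/27.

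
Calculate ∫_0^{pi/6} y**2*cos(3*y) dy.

-2/27 + pi**2/108

Integrate by parts twice (u = y^2, dv = cos(3*y) dy).
An antiderivative is F(y) = y**2*sin(3*y)/3 + 2*y*cos(3*y)/9 - 2*sin(3*y)/27.
Then F(pi/6) - F(0) = (-2/27 + pi**2/108) - (0) = -2/27 + pi**2/108.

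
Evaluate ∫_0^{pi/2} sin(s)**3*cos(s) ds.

Let u = sin(s), so du = cos(s) ds. When s = 0, u = 0; when s = pi/2, u = 1.
The integral becomes ∫ u**3 du from 0 to 1, with antiderivative u**4/4.
Back in s: F(s) = sin(s)**4/4.
Then F(pi/2) - F(0) = (1/4) - (0) = 1/4.

1/4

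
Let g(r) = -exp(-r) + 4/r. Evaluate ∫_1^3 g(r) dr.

An antiderivative is F(r) = 4*log(r) + exp(-r).
Then F(3) - F(1) = (exp(-3) + 4*log(3)) - (exp(-1)) = -exp(-1) + exp(-3) + 4*log(3).

-exp(-1) + exp(-3) + 4*log(3)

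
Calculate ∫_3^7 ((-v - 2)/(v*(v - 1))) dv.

Factor the denominator: v**2 - v = v(v - 1).
Partial fractions: (-v - 2)/(v*(v - 1)) = 2/v - 3/(v - 1).
An antiderivative is F(v) = 2*log(v) - 3*log(v - 1).
Then F(7) - F(3) = (-3*log(3) - 3*log(2) + 2*log(7)) - (log(9/8)) = -5*log(3) + 2*log(7).

-5*log(3) + 2*log(7)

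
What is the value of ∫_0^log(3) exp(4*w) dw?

Let u = exp(w), so du = exp(w) dw. When w = 0, u = 1; when w = log(3), u = 3.
The integral becomes ∫ u**3 du from 1 to 3, with antiderivative u**4/4.
Back in w: F(w) = exp(4*w)/4.
Then F(log(3)) - F(0) = (81/4) - (1/4) = 20.

20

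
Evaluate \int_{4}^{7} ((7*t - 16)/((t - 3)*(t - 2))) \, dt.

2*log(5) + 8*log(2)

Factor the denominator: t**2 - 5*t + 6 = (t - 2)(t - 3).
Partial fractions: (7*t - 16)/((t - 3)*(t - 2)) = 2/(t - 2) + 5/(t - 3).
An antiderivative is F(t) = 5*log(t - 3) + 2*log(t - 2).
Then F(7) - F(4) = (2*log(5) + 10*log(2)) - (log(4)) = 2*log(5) + 8*log(2).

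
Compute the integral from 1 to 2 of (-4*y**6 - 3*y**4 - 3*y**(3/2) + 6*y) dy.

-2834/35 - 24*sqrt(2)/5

By the power rule, an antiderivative is F(y) = -4*y**7/7 - 6*y**(5/2)/5 - 3*y**5/5 + 3*y**2.
Then F(2) - F(1) = (-2812/35 - 24*sqrt(2)/5) - (22/35) = -2834/35 - 24*sqrt(2)/5.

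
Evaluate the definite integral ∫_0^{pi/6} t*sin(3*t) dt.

Integrate by parts once (u = t, dv = sin(3*t) dt).
An antiderivative is F(t) = -t*cos(3*t)/3 + sin(3*t)/9.
Then F(pi/6) - F(0) = (1/9) - (0) = 1/9.

1/9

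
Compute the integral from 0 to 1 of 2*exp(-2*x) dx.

An antiderivative is F(x) = -exp(-2*x).
Then F(1) - F(0) = (-exp(-2)) - (-1) = 1 - exp(-2).

1 - exp(-2)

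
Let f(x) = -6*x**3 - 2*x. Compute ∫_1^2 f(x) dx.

-51/2

By the power rule, an antiderivative is F(x) = -3*x**4/2 - x**2.
Then F(2) - F(1) = (-28) - (-5/2) = -51/2.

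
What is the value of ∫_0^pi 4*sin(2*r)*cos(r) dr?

Use the identity sin(2*r)cos(r) = [sin(3*r) + sin(r)]/2.
An antiderivative is F(r) = -2*cos(r) - 2*cos(3*r)/3.
Then F(pi) - F(0) = (8/3) - (-8/3) = 16/3.

16/3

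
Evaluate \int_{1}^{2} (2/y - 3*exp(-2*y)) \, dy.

An antiderivative is F(y) = 2*log(y) + 3*exp(-2*y)/2.
Then F(2) - F(1) = (3*exp(-4)/2 + 2*log(2)) - (3*exp(-2)/2) = -3*exp(-2)/2 + 3*exp(-4)/2 + 2*log(2).

-3*exp(-2)/2 + 3*exp(-4)/2 + 2*log(2)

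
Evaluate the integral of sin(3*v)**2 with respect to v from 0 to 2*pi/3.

Use the identity sin^2(3*v) = (1 - cos(6*v))/2.
An antiderivative is F(v) = v/2 - sin(6*v)/12.
Then F(2*pi/3) - F(0) = (pi/3) - (0) = pi/3.

pi/3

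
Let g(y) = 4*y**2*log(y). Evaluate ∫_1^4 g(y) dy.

-28 + 512*log(2)/3

Integrate by parts once (u = ln y, dv = 4*y**2 dy).
An antiderivative is F(y) = 4*y**3*(3*log(y) - 1)/9.
Then F(4) - F(1) = (-256/9 + 512*log(2)/3) - (-4/9) = -28 + 512*log(2)/3.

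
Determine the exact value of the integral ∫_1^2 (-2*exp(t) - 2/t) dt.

An antiderivative is F(t) = -2*exp(t) - 2*log(t).
Then F(2) - F(1) = (-2*exp(2) - 2*log(2)) - (-2*exp(1)) = -2*exp(2) - 2*log(2) + 2*exp(1).

-2*exp(2) - 2*log(2) + 2*exp(1)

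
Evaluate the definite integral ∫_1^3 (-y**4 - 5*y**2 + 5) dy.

-1226/15

By the power rule, an antiderivative is F(y) = -y**5/5 - 5*y**3/3 + 5*y.
Then F(3) - F(1) = (-393/5) - (47/15) = -1226/15.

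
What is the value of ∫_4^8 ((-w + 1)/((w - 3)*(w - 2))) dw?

log(3/25)

Factor the denominator: w**2 - 5*w + 6 = (w - 2)(w - 3).
Partial fractions: (-w + 1)/((w - 3)*(w - 2)) = 1/(w - 2) - 2/(w - 3).
An antiderivative is F(w) = -2*log(w - 3) + log(w - 2).
Then F(8) - F(4) = (log(6/25)) - (log(2)) = log(3/25).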